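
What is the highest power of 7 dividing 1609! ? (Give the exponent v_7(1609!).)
v_7(1609!) = 265

Legendre's formula: v_p(n!) = Σ_{k ≥ 1} ⌊n / p^k⌋. For p = 7, n = 1609, the terms are:
  ⌊1609/7^1⌋ = ⌊1609/7⌋ = 229
  ⌊1609/7^2⌋ = ⌊1609/49⌋ = 32
  ⌊1609/7^3⌋ = ⌊1609/343⌋ = 4
(the next term ⌊1609/7^4⌋ = 0, terminating the sum). Summing: v_7(1609!) = 229 + 32 + 4 = 265.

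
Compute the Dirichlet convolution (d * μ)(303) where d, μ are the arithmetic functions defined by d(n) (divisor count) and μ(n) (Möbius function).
(d * μ)(303) = 1

Divisors of 303: [1, 3, 101, 303]. For each d | 303:
  d = 1: d(1) · μ(303/1) = 1 · 1 = 1
  d = 3: d(3) · μ(303/3) = 2 · -1 = -2
  d = 101: d(101) · μ(303/101) = 2 · -1 = -2
  d = 303: d(303) · μ(303/303) = 4 · 1 = 4
Summing: (d * μ)(303) = 1 + -2 + -2 + 4 = 1.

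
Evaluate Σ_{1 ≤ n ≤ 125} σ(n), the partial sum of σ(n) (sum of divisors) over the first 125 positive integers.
Σ_{n ≤ 125} σ(n) = 12840

Compute σ(n) for each 1 ≤ n ≤ 125: σ(1) = 1, σ(2) = 3, σ(3) = 4, σ(4) = 7, σ(5) = 6, σ(6) = 12, σ(7) = 8, σ(8) = 15, σ(9) = 13, σ(10) = 18, σ(11) = 12, σ(12) = 28, σ(13) = 14, σ(14) = 24, σ(15) = 24, σ(16) = 31, σ(17) = 18, σ(18) = 39, σ(19) = 20, σ(20) = 42, σ(21) = 32, σ(22) = 36, σ(23) = 24, σ(24) = 60, σ(25) = 31, σ(26) = 42, σ(27) = 40, σ(28) = 56, σ(29) = 30, σ(30) = 72, σ(31) = 32, σ(32) = 63, σ(33) = 48, σ(34) = 54, σ(35) = 48, σ(36) = 91, σ(37) = 38, σ(38) = 60, σ(39) = 56, σ(40) = 90, σ(41) = 42, σ(42) = 96, σ(43) = 44, σ(44) = 84, σ(45) = 78, σ(46) = 72, σ(47) = 48, σ(48) = 124, σ(49) = 57, σ(50) = 93, σ(51) = 72, σ(52) = 98, σ(53) = 54, σ(54) = 120, σ(55) = 72, σ(56) = 120, σ(57) = 80, σ(58) = 90, σ(59) = 60, σ(60) = 168, σ(61) = 62, σ(62) = 96, σ(63) = 104, σ(64) = 127, σ(65) = 84, σ(66) = 144, σ(67) = 68, σ(68) = 126, σ(69) = 96, σ(70) = 144, σ(71) = 72, σ(72) = 195, σ(73) = 74, σ(74) = 114, σ(75) = 124, σ(76) = 140, σ(77) = 96, σ(78) = 168, σ(79) = 80, σ(80) = 186, σ(81) = 121, σ(82) = 126, σ(83) = 84, σ(84) = 224, σ(85) = 108, σ(86) = 132, σ(87) = 120, σ(88) = 180, σ(89) = 90, σ(90) = 234, σ(91) = 112, σ(92) = 168, σ(93) = 128, σ(94) = 144, σ(95) = 120, σ(96) = 252, σ(97) = 98, σ(98) = 171, σ(99) = 156, σ(100) = 217, σ(101) = 102, σ(102) = 216, σ(103) = 104, σ(104) = 210, σ(105) = 192, σ(106) = 162, σ(107) = 108, σ(108) = 280, σ(109) = 110, σ(110) = 216, σ(111) = 152, σ(112) = 248, σ(113) = 114, σ(114) = 240, σ(115) = 144, σ(116) = 210, σ(117) = 182, σ(118) = 180, σ(119) = 144, σ(120) = 360, σ(121) = 133, σ(122) = 186, σ(123) = 168, σ(124) = 224, σ(125) = 156. Summing all 125 values: 12840. (Average order: Σ_{n ≤ x} σ(n) ~ (π²/12) x². For x = 125, (π²/12)·125² ≈ 12851.05.)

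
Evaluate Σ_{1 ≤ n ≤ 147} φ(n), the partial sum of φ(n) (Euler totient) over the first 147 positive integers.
Σ_{n ≤ 147} φ(n) = 6598

Compute φ(n) for each 1 ≤ n ≤ 147: φ(1) = 1, φ(2) = 1, φ(3) = 2, φ(4) = 2, φ(5) = 4, φ(6) = 2, φ(7) = 6, φ(8) = 4, φ(9) = 6, φ(10) = 4, φ(11) = 10, φ(12) = 4, φ(13) = 12, φ(14) = 6, φ(15) = 8, φ(16) = 8, φ(17) = 16, φ(18) = 6, φ(19) = 18, φ(20) = 8, φ(21) = 12, φ(22) = 10, φ(23) = 22, φ(24) = 8, φ(25) = 20, φ(26) = 12, φ(27) = 18, φ(28) = 12, φ(29) = 28, φ(30) = 8, φ(31) = 30, φ(32) = 16, φ(33) = 20, φ(34) = 16, φ(35) = 24, φ(36) = 12, φ(37) = 36, φ(38) = 18, φ(39) = 24, φ(40) = 16, φ(41) = 40, φ(42) = 12, φ(43) = 42, φ(44) = 20, φ(45) = 24, φ(46) = 22, φ(47) = 46, φ(48) = 16, φ(49) = 42, φ(50) = 20, φ(51) = 32, φ(52) = 24, φ(53) = 52, φ(54) = 18, φ(55) = 40, φ(56) = 24, φ(57) = 36, φ(58) = 28, φ(59) = 58, φ(60) = 16, φ(61) = 60, φ(62) = 30, φ(63) = 36, φ(64) = 32, φ(65) = 48, φ(66) = 20, φ(67) = 66, φ(68) = 32, φ(69) = 44, φ(70) = 24, φ(71) = 70, φ(72) = 24, φ(73) = 72, φ(74) = 36, φ(75) = 40, φ(76) = 36, φ(77) = 60, φ(78) = 24, φ(79) = 78, φ(80) = 32, φ(81) = 54, φ(82) = 40, φ(83) = 82, φ(84) = 24, φ(85) = 64, φ(86) = 42, φ(87) = 56, φ(88) = 40, φ(89) = 88, φ(90) = 24, φ(91) = 72, φ(92) = 44, φ(93) = 60, φ(94) = 46, φ(95) = 72, φ(96) = 32, φ(97) = 96, φ(98) = 42, φ(99) = 60, φ(100) = 40, φ(101) = 100, φ(102) = 32, φ(103) = 102, φ(104) = 48, φ(105) = 48, φ(106) = 52, φ(107) = 106, φ(108) = 36, φ(109) = 108, φ(110) = 40, φ(111) = 72, φ(112) = 48, φ(113) = 112, φ(114) = 36, φ(115) = 88, φ(116) = 56, φ(117) = 72, φ(118) = 58, φ(119) = 96, φ(120) = 32, φ(121) = 110, φ(122) = 60, φ(123) = 80, φ(124) = 60, φ(125) = 100, φ(126) = 36, φ(127) = 126, φ(128) = 64, φ(129) = 84, φ(130) = 48, φ(131) = 130, φ(132) = 40, φ(133) = 108, φ(134) = 66, φ(135) = 72, φ(136) = 64, φ(137) = 136, φ(138) = 44, φ(139) = 138, φ(140) = 48, φ(141) = 92, φ(142) = 70, φ(143) = 120, φ(144) = 48, φ(145) = 112, φ(146) = 72, φ(147) = 84. Summing all 147 values: 6598. (Average order: Σ_{n ≤ x} φ(n) ~ (3/π²) x². For x = 147, (3/π²)·147² ≈ 6568.35.)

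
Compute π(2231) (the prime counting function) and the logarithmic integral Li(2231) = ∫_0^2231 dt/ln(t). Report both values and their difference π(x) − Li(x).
π(2231) = 331;  Li(2231) ≈ 344.98;  π(x) − Li(x) ≈ -13.98.

Direct count of primes ≤ 2231 gives π(2231) = 331. Numerical evaluation of the logarithmic integral gives Li(2231) ≈ 344.98. The difference π(x) − Li(x) ≈ -13.98 is typically negative for small/moderate x (Li(x) overestimates), though Littlewood's theorem shows this sign changes infinitely often.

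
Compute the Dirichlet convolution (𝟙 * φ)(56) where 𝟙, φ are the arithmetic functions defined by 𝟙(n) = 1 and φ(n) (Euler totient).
(𝟙 * φ)(56) = 56

Divisors of 56: [1, 2, 4, 7, 8, 14, 28, 56]. For each d | 56:
  d = 1: 𝟙(1) · φ(56/1) = 1 · 24 = 24
  d = 2: 𝟙(2) · φ(56/2) = 1 · 12 = 12
  d = 4: 𝟙(4) · φ(56/4) = 1 · 6 = 6
  d = 7: 𝟙(7) · φ(56/7) = 1 · 4 = 4
  d = 8: 𝟙(8) · φ(56/8) = 1 · 6 = 6
  d = 14: 𝟙(14) · φ(56/14) = 1 · 2 = 2
  d = 28: 𝟙(28) · φ(56/28) = 1 · 1 = 1
  d = 56: 𝟙(56) · φ(56/56) = 1 · 1 = 1
Summing: (𝟙 * φ)(56) = 24 + 12 + 6 + 4 + 6 + 2 + 1 + 1 = 56.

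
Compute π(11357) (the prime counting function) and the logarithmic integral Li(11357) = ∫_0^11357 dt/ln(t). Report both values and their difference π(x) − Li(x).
π(11357) = 1372;  Li(11357) ≈ 1392.44;  π(x) − Li(x) ≈ -20.44.

Direct count of primes ≤ 11357 gives π(11357) = 1372. Numerical evaluation of the logarithmic integral gives Li(11357) ≈ 1392.44. The difference π(x) − Li(x) ≈ -20.44 is typically negative for small/moderate x (Li(x) overestimates), though Littlewood's theorem shows this sign changes infinitely often.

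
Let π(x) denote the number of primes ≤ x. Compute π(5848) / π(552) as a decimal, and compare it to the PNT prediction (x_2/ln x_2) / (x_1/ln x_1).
π(5848)/π(552) = 767/101 ≈ 7.5941;  PNT prediction ≈ 7.7113.

π(552) = 101 and π(5848) = 767, so π(5848)/π(552) ≈ 7.5941. The PNT-predicted ratio is (5848/ln(5848)) / (552/ln(552)) ≈ 7.7113. The two agree to within a few percent, as expected.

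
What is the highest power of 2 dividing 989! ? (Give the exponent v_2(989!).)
v_2(989!) = 981

Legendre's formula: v_p(n!) = Σ_{k ≥ 1} ⌊n / p^k⌋. For p = 2, n = 989, the terms are:
  ⌊989/2^1⌋ = ⌊989/2⌋ = 494
  ⌊989/2^2⌋ = ⌊989/4⌋ = 247
  ⌊989/2^3⌋ = ⌊989/8⌋ = 123
  ⌊989/2^4⌋ = ⌊989/16⌋ = 61
  ⌊989/2^5⌋ = ⌊989/32⌋ = 30
  ⌊989/2^6⌋ = ⌊989/64⌋ = 15
  ⌊989/2^7⌋ = ⌊989/128⌋ = 7
  ⌊989/2^8⌋ = ⌊989/256⌋ = 3
  ⌊989/2^9⌋ = ⌊989/512⌋ = 1
(the next term ⌊989/2^10⌋ = 0, terminating the sum). Summing: v_2(989!) = 494 + 247 + 123 + 61 + 30 + 15 + 7 + 3 + 1 = 981.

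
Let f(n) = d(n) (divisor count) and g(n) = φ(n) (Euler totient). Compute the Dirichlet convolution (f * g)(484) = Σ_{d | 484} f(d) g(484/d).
(d * φ)(484) = 931

Divisors of 484: [1, 2, 4, 11, 22, 44, 121, 242, 484]. For each d | 484:
  d = 1: d(1) · φ(484/1) = 1 · 220 = 220
  d = 2: d(2) · φ(484/2) = 2 · 110 = 220
  d = 4: d(4) · φ(484/4) = 3 · 110 = 330
  d = 11: d(11) · φ(484/11) = 2 · 20 = 40
  d = 22: d(22) · φ(484/22) = 4 · 10 = 40
  d = 44: d(44) · φ(484/44) = 6 · 10 = 60
  d = 121: d(121) · φ(484/121) = 3 · 2 = 6
  d = 242: d(242) · φ(484/242) = 6 · 1 = 6
  d = 484: d(484) · φ(484/484) = 9 · 1 = 9
Summing: (d * φ)(484) = 220 + 220 + 330 + 40 + 40 + 60 + 6 + 6 + 9 = 931.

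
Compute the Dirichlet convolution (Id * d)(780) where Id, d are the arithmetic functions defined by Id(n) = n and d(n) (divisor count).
(Id * d)(780) = 5775

Divisors of 780: [1, 2, 3, 4, 5, 6, 10, 12, 13, 15, 20, 26, 30, 39, 52, 60, 65, 78, 130, 156, 195, 260, 390, 780]. For each d | 780:
  d = 1: Id(1) · d(780/1) = 1 · 24 = 24
  d = 2: Id(2) · d(780/2) = 2 · 16 = 32
  d = 3: Id(3) · d(780/3) = 3 · 12 = 36
  d = 4: Id(4) · d(780/4) = 4 · 8 = 32
  d = 5: Id(5) · d(780/5) = 5 · 12 = 60
  d = 6: Id(6) · d(780/6) = 6 · 8 = 48
  d = 10: Id(10) · d(780/10) = 10 · 8 = 80
  d = 12: Id(12) · d(780/12) = 12 · 4 = 48
  d = 13: Id(13) · d(780/13) = 13 · 12 = 156
  d = 15: Id(15) · d(780/15) = 15 · 6 = 90
  d = 20: Id(20) · d(780/20) = 20 · 4 = 80
  d = 26: Id(26) · d(780/26) = 26 · 8 = 208
  d = 30: Id(30) · d(780/30) = 30 · 4 = 120
  d = 39: Id(39) · d(780/39) = 39 · 6 = 234
  d = 52: Id(52) · d(780/52) = 52 · 4 = 208
  d = 60: Id(60) · d(780/60) = 60 · 2 = 120
  d = 65: Id(65) · d(780/65) = 65 · 6 = 390
  d = 78: Id(78) · d(780/78) = 78 · 4 = 312
  d = 130: Id(130) · d(780/130) = 130 · 4 = 520
  d = 156: Id(156) · d(780/156) = 156 · 2 = 312
  d = 195: Id(195) · d(780/195) = 195 · 3 = 585
  d = 260: Id(260) · d(780/260) = 260 · 2 = 520
  d = 390: Id(390) · d(780/390) = 390 · 2 = 780
  d = 780: Id(780) · d(780/780) = 780 · 1 = 780
Summing: (Id * d)(780) = 24 + 32 + 36 + 32 + 60 + 48 + 80 + 48 + 156 + 90 + 80 + 208 + 120 + 234 + 208 + 120 + 390 + 312 + 520 + 312 + 585 + 520 + 780 + 780 = 5775.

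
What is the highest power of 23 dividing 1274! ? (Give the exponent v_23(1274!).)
v_23(1274!) = 57

Legendre's formula: v_p(n!) = Σ_{k ≥ 1} ⌊n / p^k⌋. For p = 23, n = 1274, the terms are:
  ⌊1274/23^1⌋ = ⌊1274/23⌋ = 55
  ⌊1274/23^2⌋ = ⌊1274/529⌋ = 2
(the next term ⌊1274/23^3⌋ = 0, terminating the sum). Summing: v_23(1274!) = 55 + 2 = 57.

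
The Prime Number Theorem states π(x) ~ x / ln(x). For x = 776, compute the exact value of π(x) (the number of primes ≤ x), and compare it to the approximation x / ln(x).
π(776) = 137;  x/ln(x) ≈ 116.62;  relative error ≈ 14.88%.

Directly count primes up to 776: π(776) = 137. The PNT approximation gives 776/ln(776) ≈ 776/6.65415 ≈ 116.62. Relative error (π(x) − x/ln(x)) / π(x) ≈ 14.88%; the approximation is known to undercount slightly (Li(x) is a better estimate).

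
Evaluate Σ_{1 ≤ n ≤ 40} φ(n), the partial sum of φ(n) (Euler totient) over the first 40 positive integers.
Σ_{n ≤ 40} φ(n) = 490

Compute φ(n) for each 1 ≤ n ≤ 40: φ(1) = 1, φ(2) = 1, φ(3) = 2, φ(4) = 2, φ(5) = 4, φ(6) = 2, φ(7) = 6, φ(8) = 4, φ(9) = 6, φ(10) = 4, φ(11) = 10, φ(12) = 4, φ(13) = 12, φ(14) = 6, φ(15) = 8, φ(16) = 8, φ(17) = 16, φ(18) = 6, φ(19) = 18, φ(20) = 8, φ(21) = 12, φ(22) = 10, φ(23) = 22, φ(24) = 8, φ(25) = 20, φ(26) = 12, φ(27) = 18, φ(28) = 12, φ(29) = 28, φ(30) = 8, φ(31) = 30, φ(32) = 16, φ(33) = 20, φ(34) = 16, φ(35) = 24, φ(36) = 12, φ(37) = 36, φ(38) = 18, φ(39) = 24, φ(40) = 16. Summing all 40 values: 490. (Average order: Σ_{n ≤ x} φ(n) ~ (3/π²) x². For x = 40, (3/π²)·40² ≈ 486.34.)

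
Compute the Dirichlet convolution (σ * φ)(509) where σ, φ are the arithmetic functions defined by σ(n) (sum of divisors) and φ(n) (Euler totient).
(σ * φ)(509) = 1018

Divisors of 509: [1, 509]. For each d | 509:
  d = 1: σ(1) · φ(509/1) = 1 · 508 = 508
  d = 509: σ(509) · φ(509/509) = 510 · 1 = 510
Summing: (σ * φ)(509) = 508 + 510 = 1018.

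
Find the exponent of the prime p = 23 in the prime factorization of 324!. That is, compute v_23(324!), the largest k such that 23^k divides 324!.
v_23(324!) = 14

Legendre's formula: v_p(n!) = Σ_{k ≥ 1} ⌊n / p^k⌋. For p = 23, n = 324, the terms are:
  ⌊324/23^1⌋ = ⌊324/23⌋ = 14
(the next term ⌊324/23^2⌋ = 0, terminating the sum). Summing: v_23(324!) = 14 = 14.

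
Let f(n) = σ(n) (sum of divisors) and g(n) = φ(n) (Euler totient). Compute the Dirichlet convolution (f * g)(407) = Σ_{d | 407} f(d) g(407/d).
(σ * φ)(407) = 1628

Divisors of 407: [1, 11, 37, 407]. For each d | 407:
  d = 1: σ(1) · φ(407/1) = 1 · 360 = 360
  d = 11: σ(11) · φ(407/11) = 12 · 36 = 432
  d = 37: σ(37) · φ(407/37) = 38 · 10 = 380
  d = 407: σ(407) · φ(407/407) = 456 · 1 = 456
Summing: (σ * φ)(407) = 360 + 432 + 380 + 456 = 1628.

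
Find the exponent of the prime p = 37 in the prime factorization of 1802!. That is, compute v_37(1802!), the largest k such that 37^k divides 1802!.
v_37(1802!) = 49

Legendre's formula: v_p(n!) = Σ_{k ≥ 1} ⌊n / p^k⌋. For p = 37, n = 1802, the terms are:
  ⌊1802/37^1⌋ = ⌊1802/37⌋ = 48
  ⌊1802/37^2⌋ = ⌊1802/1369⌋ = 1
(the next term ⌊1802/37^3⌋ = 0, terminating the sum). Summing: v_37(1802!) = 48 + 1 = 49.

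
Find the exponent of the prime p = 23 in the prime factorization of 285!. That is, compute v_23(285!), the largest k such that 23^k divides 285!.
v_23(285!) = 12

Legendre's formula: v_p(n!) = Σ_{k ≥ 1} ⌊n / p^k⌋. For p = 23, n = 285, the terms are:
  ⌊285/23^1⌋ = ⌊285/23⌋ = 12
(the next term ⌊285/23^2⌋ = 0, terminating the sum). Summing: v_23(285!) = 12 = 12.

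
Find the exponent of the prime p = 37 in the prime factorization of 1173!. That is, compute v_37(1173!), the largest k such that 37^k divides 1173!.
v_37(1173!) = 31

Legendre's formula: v_p(n!) = Σ_{k ≥ 1} ⌊n / p^k⌋. For p = 37, n = 1173, the terms are:
  ⌊1173/37^1⌋ = ⌊1173/37⌋ = 31
(the next term ⌊1173/37^2⌋ = 0, terminating the sum). Summing: v_37(1173!) = 31 = 31.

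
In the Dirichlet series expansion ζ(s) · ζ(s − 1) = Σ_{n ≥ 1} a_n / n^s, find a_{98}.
σ(98) = 171

In the product (Σ m^0/m^s)(Σ k / k^s) = Σ (Σ_{d | n} d) / n^s, the coefficient of 1/n^s is σ(n) = Σ_{d | n} d. For n = 98, divisors are [1, 2, 7, 14, 49, 98]; summing: σ(98) = 171.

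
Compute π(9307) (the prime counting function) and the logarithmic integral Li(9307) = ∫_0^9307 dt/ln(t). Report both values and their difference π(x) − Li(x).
π(9307) = 1151;  Li(9307) ≈ 1170.60;  π(x) − Li(x) ≈ -19.60.

Direct count of primes ≤ 9307 gives π(9307) = 1151. Numerical evaluation of the logarithmic integral gives Li(9307) ≈ 1170.60. The difference π(x) − Li(x) ≈ -19.60 is typically negative for small/moderate x (Li(x) overestimates), though Littlewood's theorem shows this sign changes infinitely often.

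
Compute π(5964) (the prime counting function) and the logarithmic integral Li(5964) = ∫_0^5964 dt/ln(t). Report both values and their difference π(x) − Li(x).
π(5964) = 781;  Li(5964) ≈ 796.27;  π(x) − Li(x) ≈ -15.27.

Direct count of primes ≤ 5964 gives π(5964) = 781. Numerical evaluation of the logarithmic integral gives Li(5964) ≈ 796.27. The difference π(x) − Li(x) ≈ -15.27 is typically negative for small/moderate x (Li(x) overestimates), though Littlewood's theorem shows this sign changes infinitely often.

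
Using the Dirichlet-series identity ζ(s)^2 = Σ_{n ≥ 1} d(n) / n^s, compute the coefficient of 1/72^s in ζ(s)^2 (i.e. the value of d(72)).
d(72) = 12

ζ(s)^2 = (Σ 1/m^s)(Σ 1/k^s). The coefficient of 1/n^s in the product is the number of ordered pairs (m, k) with mk = n, which equals d(n). For n = 72, divisors are [1, 2, 3, 4, 6, 8, 9, 12, 18, 24, 36, 72], so d(72) = 12.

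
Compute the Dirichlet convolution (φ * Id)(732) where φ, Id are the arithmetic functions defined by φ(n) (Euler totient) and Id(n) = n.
(φ * Id)(732) = 4840

Divisors of 732: [1, 2, 3, 4, 6, 12, 61, 122, 183, 244, 366, 732]. For each d | 732:
  d = 1: φ(1) · Id(732/1) = 1 · 732 = 732
  d = 2: φ(2) · Id(732/2) = 1 · 366 = 366
  d = 3: φ(3) · Id(732/3) = 2 · 244 = 488
  d = 4: φ(4) · Id(732/4) = 2 · 183 = 366
  d = 6: φ(6) · Id(732/6) = 2 · 122 = 244
  d = 12: φ(12) · Id(732/12) = 4 · 61 = 244
  d = 61: φ(61) · Id(732/61) = 60 · 12 = 720
  d = 122: φ(122) · Id(732/122) = 60 · 6 = 360
  d = 183: φ(183) · Id(732/183) = 120 · 4 = 480
  d = 244: φ(244) · Id(732/244) = 120 · 3 = 360
  d = 366: φ(366) · Id(732/366) = 120 · 2 = 240
  d = 732: φ(732) · Id(732/732) = 240 · 1 = 240
Summing: (φ * Id)(732) = 732 + 366 + 488 + 366 + 244 + 244 + 720 + 360 + 480 + 360 + 240 + 240 = 4840.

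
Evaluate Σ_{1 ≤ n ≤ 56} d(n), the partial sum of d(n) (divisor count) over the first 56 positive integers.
Σ_{n ≤ 56} d(n) = 239

Compute d(n) for each 1 ≤ n ≤ 56: d(1) = 1, d(2) = 2, d(3) = 2, d(4) = 3, d(5) = 2, d(6) = 4, d(7) = 2, d(8) = 4, d(9) = 3, d(10) = 4, d(11) = 2, d(12) = 6, d(13) = 2, d(14) = 4, d(15) = 4, d(16) = 5, d(17) = 2, d(18) = 6, d(19) = 2, d(20) = 6, d(21) = 4, d(22) = 4, d(23) = 2, d(24) = 8, d(25) = 3, d(26) = 4, d(27) = 4, d(28) = 6, d(29) = 2, d(30) = 8, d(31) = 2, d(32) = 6, d(33) = 4, d(34) = 4, d(35) = 4, d(36) = 9, d(37) = 2, d(38) = 4, d(39) = 4, d(40) = 8, d(41) = 2, d(42) = 8, d(43) = 2, d(44) = 6, d(45) = 6, d(46) = 4, d(47) = 2, d(48) = 10, d(49) = 3, d(50) = 6, d(51) = 4, d(52) = 6, d(53) = 2, d(54) = 8, d(55) = 4, d(56) = 8. Summing all 56 values: 239. (Dirichlet's divisor formula: Σ_{n ≤ x} d(n) = x ln(x) + (2γ − 1) x + O(√x). For x = 56, the asymptotic estimate is ≈ 234.07.)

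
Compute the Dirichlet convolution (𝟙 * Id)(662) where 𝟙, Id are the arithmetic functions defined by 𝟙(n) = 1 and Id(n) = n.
(𝟙 * Id)(662) = 996

Divisors of 662: [1, 2, 331, 662]. For each d | 662:
  d = 1: 𝟙(1) · Id(662/1) = 1 · 662 = 662
  d = 2: 𝟙(2) · Id(662/2) = 1 · 331 = 331
  d = 331: 𝟙(331) · Id(662/331) = 1 · 2 = 2
  d = 662: 𝟙(662) · Id(662/662) = 1 · 1 = 1
Summing: (𝟙 * Id)(662) = 662 + 331 + 2 + 1 = 996.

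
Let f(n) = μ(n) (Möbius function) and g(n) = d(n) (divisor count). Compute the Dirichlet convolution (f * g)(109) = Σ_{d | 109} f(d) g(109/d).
(μ * d)(109) = 1

Divisors of 109: [1, 109]. For each d | 109:
  d = 1: μ(1) · d(109/1) = 1 · 2 = 2
  d = 109: μ(109) · d(109/109) = -1 · 1 = -1
Summing: (μ * d)(109) = 2 + -1 = 1.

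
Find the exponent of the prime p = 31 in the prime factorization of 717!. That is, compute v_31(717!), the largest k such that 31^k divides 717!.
v_31(717!) = 23

Legendre's formula: v_p(n!) = Σ_{k ≥ 1} ⌊n / p^k⌋. For p = 31, n = 717, the terms are:
  ⌊717/31^1⌋ = ⌊717/31⌋ = 23
(the next term ⌊717/31^2⌋ = 0, terminating the sum). Summing: v_31(717!) = 23 = 23.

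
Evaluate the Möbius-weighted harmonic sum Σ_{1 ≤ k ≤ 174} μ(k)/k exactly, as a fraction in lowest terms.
Σ μ(k)/k = -291895861671370214401988773976597804369856804354890517841750669749/27764983964554203230141949225149376041830084932479143674493613998285

Values of μ(k) for 1 ≤ k ≤ 174: μ(1) = 1, μ(2) = -1, μ(3) = -1, μ(5) = -1, μ(6) = 1, μ(7) = -1, μ(10) = 1, μ(11) = -1, μ(13) = -1, μ(14) = 1, μ(15) = 1, μ(17) = -1, μ(19) = -1, μ(21) = 1, μ(22) = 1, μ(23) = -1, μ(26) = 1, μ(29) = -1, μ(30) = -1, μ(31) = -1, μ(33) = 1, μ(34) = 1, μ(35) = 1, μ(37) = -1, μ(38) = 1, μ(39) = 1, μ(41) = -1, μ(42) = -1, μ(43) = -1, μ(46) = 1, μ(47) = -1, μ(51) = 1, μ(53) = -1, μ(55) = 1, μ(57) = 1, μ(58) = 1, μ(59) = -1, μ(61) = -1, μ(62) = 1, μ(65) = 1, μ(66) = -1, μ(67) = -1, μ(69) = 1, μ(70) = -1, μ(71) = -1, μ(73) = -1, μ(74) = 1, μ(77) = 1, μ(78) = -1, μ(79) = -1, μ(82) = 1, μ(83) = -1, μ(85) = 1, μ(86) = 1, μ(87) = 1, μ(89) = -1, μ(91) = 1, μ(93) = 1, μ(94) = 1, μ(95) = 1, μ(97) = -1, μ(101) = -1, μ(102) = -1, μ(103) = -1, μ(105) = -1, μ(106) = 1, μ(107) = -1, μ(109) = -1, μ(110) = -1, μ(111) = 1, μ(113) = -1, μ(114) = -1, μ(115) = 1, μ(118) = 1, μ(119) = 1, μ(122) = 1, μ(123) = 1, μ(127) = -1, μ(129) = 1, μ(130) = -1, μ(131) = -1, μ(133) = 1, μ(134) = 1, μ(137) = -1, μ(138) = -1, μ(139) = -1, μ(141) = 1, μ(142) = 1, μ(143) = 1, μ(145) = 1, μ(146) = 1, μ(149) = -1, μ(151) = -1, μ(154) = -1, μ(155) = 1, μ(157) = -1, μ(158) = 1, μ(159) = 1, μ(161) = 1, μ(163) = -1, μ(165) = -1, μ(166) = 1, μ(167) = -1, μ(170) = -1, μ(173) = -1, μ(174) = -1, with μ = 0 on non-squarefree integers. Summing μ(k)/k for k where μ(k) ≠ 0 gives -291895861671370214401988773976597804369856804354890517841750669749/27764983964554203230141949225149376041830084932479143674493613998285 ≈ -0.0105. (PNT ⟺ this sum → 0 as n → ∞.)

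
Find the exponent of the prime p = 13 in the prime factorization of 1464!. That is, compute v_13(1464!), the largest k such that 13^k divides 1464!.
v_13(1464!) = 120

Legendre's formula: v_p(n!) = Σ_{k ≥ 1} ⌊n / p^k⌋. For p = 13, n = 1464, the terms are:
  ⌊1464/13^1⌋ = ⌊1464/13⌋ = 112
  ⌊1464/13^2⌋ = ⌊1464/169⌋ = 8
(the next term ⌊1464/13^3⌋ = 0, terminating the sum). Summing: v_13(1464!) = 112 + 8 = 120.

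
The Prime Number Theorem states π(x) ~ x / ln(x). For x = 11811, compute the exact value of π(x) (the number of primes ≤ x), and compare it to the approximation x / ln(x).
π(11811) = 1415;  x/ln(x) ≈ 1259.60;  relative error ≈ 10.98%.

Directly count primes up to 11811: π(11811) = 1415. The PNT approximation gives 11811/ln(11811) ≈ 11811/9.37679 ≈ 1259.60. Relative error (π(x) − x/ln(x)) / π(x) ≈ 10.98%; the approximation is known to undercount slightly (Li(x) is a better estimate).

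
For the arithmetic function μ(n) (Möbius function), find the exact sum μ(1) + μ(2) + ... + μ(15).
Σ_{n ≤ 15} μ(n) = -1

Compute μ(n) for each 1 ≤ n ≤ 15: μ(1) = 1, μ(2) = -1, μ(3) = -1, μ(4) = 0, μ(5) = -1, μ(6) = 1, μ(7) = -1, μ(8) = 0, μ(9) = 0, μ(10) = 1, μ(11) = -1, μ(12) = 0, μ(13) = -1, μ(14) = 1, μ(15) = 1. Summing all 15 values: -1. (Mertens function M(x) = Σ_{n ≤ x} μ(n); on average M(x) should be small (PNT ⟺ M(x) = o(x)).)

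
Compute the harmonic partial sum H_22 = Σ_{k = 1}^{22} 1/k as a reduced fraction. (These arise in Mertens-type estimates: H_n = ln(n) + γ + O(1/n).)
H_22 = 19093197/5173168

Direct summation: H_22 = 1 + 1/2 + ... + 1/22. The least common denominator is lcm(1, ..., 22) = 232792560; over this denominator the numerator is 232792560 + 116396280 + 77597520 + 58198140 + 46558512 + 38798760 + 33256080 + 29099070 + 25865840 + 23279256 + 21162960 + 19399380 + 17907120 + 16628040 + 15519504 + 14549535 + 13693680 + 12932920 + 12252240 + 11639628 + 11085360 + 10581480 = 859193865, so H_22 = 859193865/232792560; reducing by gcd(859193865, 232792560) = 45 gives 19093197/5173168 ≈ 3.69081. (The PNT-adjacent estimate ln(22) + γ ≈ 3.66826 matches within O(1/n).)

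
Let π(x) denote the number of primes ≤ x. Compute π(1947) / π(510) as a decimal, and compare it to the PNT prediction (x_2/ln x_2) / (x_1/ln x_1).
π(1947)/π(510) = 295/97 ≈ 3.0412;  PNT prediction ≈ 3.1424.

π(510) = 97 and π(1947) = 295, so π(1947)/π(510) ≈ 3.0412. The PNT-predicted ratio is (1947/ln(1947)) / (510/ln(510)) ≈ 3.1424. The two agree to within a few percent, as expected.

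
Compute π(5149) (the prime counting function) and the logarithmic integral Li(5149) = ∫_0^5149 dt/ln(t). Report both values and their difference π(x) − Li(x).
π(5149) = 686;  Li(5149) ≈ 701.74;  π(x) − Li(x) ≈ -15.74.

Direct count of primes ≤ 5149 gives π(5149) = 686. Numerical evaluation of the logarithmic integral gives Li(5149) ≈ 701.74. The difference π(x) − Li(x) ≈ -15.74 is typically negative for small/moderate x (Li(x) overestimates), though Littlewood's theorem shows this sign changes infinitely often.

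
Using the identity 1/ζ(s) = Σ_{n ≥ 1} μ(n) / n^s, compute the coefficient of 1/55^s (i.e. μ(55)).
μ(55) = 1

Factor n = 55 = 5 · 11. μ(n) = 0 if any exponent ≥ 2 (not squarefree); otherwise μ(n) = (−1)^{ω(n)} where ω(n) is the number of distinct prime factors. Applying: μ(55) = 1.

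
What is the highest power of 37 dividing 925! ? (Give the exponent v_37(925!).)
v_37(925!) = 25

Legendre's formula: v_p(n!) = Σ_{k ≥ 1} ⌊n / p^k⌋. For p = 37, n = 925, the terms are:
  ⌊925/37^1⌋ = ⌊925/37⌋ = 25
(the next term ⌊925/37^2⌋ = 0, terminating the sum). Summing: v_37(925!) = 25 = 25.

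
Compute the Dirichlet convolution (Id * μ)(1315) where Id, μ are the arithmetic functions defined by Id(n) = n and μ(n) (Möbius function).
(Id * μ)(1315) = 1048

Divisors of 1315: [1, 5, 263, 1315]. For each d | 1315:
  d = 1: Id(1) · μ(1315/1) = 1 · 1 = 1
  d = 5: Id(5) · μ(1315/5) = 5 · -1 = -5
  d = 263: Id(263) · μ(1315/263) = 263 · -1 = -263
  d = 1315: Id(1315) · μ(1315/1315) = 1315 · 1 = 1315
Summing: (Id * μ)(1315) = 1 + -5 + -263 + 1315 = 1048.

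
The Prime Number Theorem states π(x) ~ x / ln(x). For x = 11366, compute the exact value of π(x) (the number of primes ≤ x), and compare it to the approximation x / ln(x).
π(11366) = 1372;  x/ln(x) ≈ 1217.13;  relative error ≈ 11.29%.

Directly count primes up to 11366: π(11366) = 1372. The PNT approximation gives 11366/ln(11366) ≈ 11366/9.33838 ≈ 1217.13. Relative error (π(x) − x/ln(x)) / π(x) ≈ 11.29%; the approximation is known to undercount slightly (Li(x) is a better estimate).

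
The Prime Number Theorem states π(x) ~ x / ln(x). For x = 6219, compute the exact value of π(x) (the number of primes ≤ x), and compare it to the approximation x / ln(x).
π(6219) = 809;  x/ln(x) ≈ 711.93;  relative error ≈ 12.00%.

Directly count primes up to 6219: π(6219) = 809. The PNT approximation gives 6219/ln(6219) ≈ 6219/8.73536 ≈ 711.93. Relative error (π(x) − x/ln(x)) / π(x) ≈ 12.00%; the approximation is known to undercount slightly (Li(x) is a better estimate).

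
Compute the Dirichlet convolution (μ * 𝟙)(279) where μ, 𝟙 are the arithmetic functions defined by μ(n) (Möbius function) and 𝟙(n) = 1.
(μ * 𝟙)(279) = 0

Divisors of 279: [1, 3, 9, 31, 93, 279]. For each d | 279:
  d = 1: μ(1) · 𝟙(279/1) = 1 · 1 = 1
  d = 3: μ(3) · 𝟙(279/3) = -1 · 1 = -1
  d = 9: μ(9) · 𝟙(279/9) = 0 · 1 = 0
  d = 31: μ(31) · 𝟙(279/31) = -1 · 1 = -1
  d = 93: μ(93) · 𝟙(279/93) = 1 · 1 = 1
  d = 279: μ(279) · 𝟙(279/279) = 0 · 1 = 0
Summing: (μ * 𝟙)(279) = 1 + -1 + 0 + -1 + 1 + 0 = 0.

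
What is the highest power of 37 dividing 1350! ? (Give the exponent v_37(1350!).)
v_37(1350!) = 36

Legendre's formula: v_p(n!) = Σ_{k ≥ 1} ⌊n / p^k⌋. For p = 37, n = 1350, the terms are:
  ⌊1350/37^1⌋ = ⌊1350/37⌋ = 36
(the next term ⌊1350/37^2⌋ = 0, terminating the sum). Summing: v_37(1350!) = 36 = 36.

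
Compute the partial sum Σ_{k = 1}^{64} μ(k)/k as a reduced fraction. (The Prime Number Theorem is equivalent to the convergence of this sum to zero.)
Σ μ(k)/k = 1874648830674470878723/117288381359406970983270

Values of μ(k) for 1 ≤ k ≤ 64: μ(1) = 1, μ(2) = -1, μ(3) = -1, μ(5) = -1, μ(6) = 1, μ(7) = -1, μ(10) = 1, μ(11) = -1, μ(13) = -1, μ(14) = 1, μ(15) = 1, μ(17) = -1, μ(19) = -1, μ(21) = 1, μ(22) = 1, μ(23) = -1, μ(26) = 1, μ(29) = -1, μ(30) = -1, μ(31) = -1, μ(33) = 1, μ(34) = 1, μ(35) = 1, μ(37) = -1, μ(38) = 1, μ(39) = 1, μ(41) = -1, μ(42) = -1, μ(43) = -1, μ(46) = 1, μ(47) = -1, μ(51) = 1, μ(53) = -1, μ(55) = 1, μ(57) = 1, μ(58) = 1, μ(59) = -1, μ(61) = -1, μ(62) = 1, with μ = 0 on non-squarefree integers. Summing μ(k)/k for k where μ(k) ≠ 0 gives 1874648830674470878723/117288381359406970983270 ≈ 0.0160. (PNT ⟺ this sum → 0 as n → ∞.)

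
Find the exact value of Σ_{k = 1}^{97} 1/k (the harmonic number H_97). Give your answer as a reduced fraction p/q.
H_97 = 359553024620966925518018240656745677092407/69720375229712477164533808935312303556800

Direct summation: H_97 = 1 + 1/2 + ... + 1/97. The least common denominator is lcm(1, ..., 97) = 69720375229712477164533808935312303556800; over this denominator the numerator is 69720375229712477164533808935312303556800 + 34860187614856238582266904467656151778400 + 23240125076570825721511269645104101185600 + 17430093807428119291133452233828075889200 + 13944075045942495432906761787062460711360 + 11620062538285412860755634822552050592800 + 9960053604244639594933401276473186222400 + 8715046903714059645566726116914037944600 + 7746708358856941907170423215034700395200 + 6972037522971247716453380893531230355680 + 6338215929973861560412164448664754868800 + 5810031269142706430377817411276025296400 + 5363105786900959781887216071947100273600 + 4980026802122319797466700638236593111200 + 4648025015314165144302253929020820237120 + 4357523451857029822783363058457018972300 + 4101198542924263362619635819724253150400 + 3873354179428470953585211607517350197600 + 3669493433142761956028095207121700187200 + 3486018761485623858226690446765615177840 + 3320017868081546531644467092157728740800 + 3169107964986930780206082224332377434400 + 3031320662161412050631904736317926241600 + 2905015634571353215188908705638012648200 + 2788815009188499086581352357412492142272 + 2681552893450479890943608035973550136800 + 2582236119618980635723474405011566798400 + 2490013401061159898733350319118296555600 + 2404150869990085419466683066734907019200 + 2324012507657082572151126964510410118560 + 2249044362248789585952703514042332372800 + 2178761725928514911391681529228509486150 + 2112738643324620520137388149554918289600 + 2050599271462131681309817909862126575200 + 1992010720848927918986680255294637244480 + 1936677089714235476792605803758675098800 + 1884334465667904788230643484738170366400 + 1834746716571380978014047603560850093600 + 1787701928966986593962405357315700091200 + 1743009380742811929113345223382807588920 + 1700496956822255540598385583788104964800 + 1660008934040773265822233546078864370400 + 1621404075109592492198460672914239617600 + 1584553982493465390103041112166188717200 + 1549341671771388381434084643006940079040 + 1515660331080706025315952368158963120800 + 1483412238930052705628378913517283054400 + 1452507817285676607594454352819006324100 + 1422864800606377084990485896639026603200 + 1394407504594249543290676178706246071136 + 1367066180974754454206545273241417716800 + 1340776446725239945471804017986775068400 + 1315478777919103342727052998779477425600 + 1291118059809490317861737202505783399200 + 1267643185994772312082432889732950973760 + 1245006700530579949366675159559148277800 + 1223164477714253985342698402373900062400 + 1202075434995042709733341533367453509600 + 1181701275079872494314132354835801755200 + 1162006253828541286075563482255205059280 + 1142956970978893068271046048119873828800 + 1124522181124394792976351757021166186400 + 1106672622693848843881489030719242913600 + 1089380862964257455695840764614254743075 + 1072621157380191956377443214389420054720 + 1056369321662310260068694074777459144800 + 1040602615368842942754235954258392590400 + 1025299635731065840654908954931063287600 + 1010440220720470683543968245439308747200 + 996005360424463959493340127647318622240 + 981977115911443340345546604722708500800 + 968338544857117738396302901879337549400 + 955073633283732563897723410072771281600 + 942167232833952394115321742369085183200 + 929605003062833028860450785804164047424 + 917373358285690489007023801780425046800 + 905459418567694508630309206952107838400 + 893850964483493296981202678657850045600 + 882536395312816166639668467535598779200 + 871504690371405964556672611691403794460 + 860745373206326878574491468337188932800 + 850248478411127770299192791894052482400 + 840004520839909363428118179943521729600 + 830004467020386632911116773039432185200 + 820239708584852672523927163944850630080 + 810702037554796246099230336457119808800 + 801383623330028473155561022244969006400 + 792276991246732695051520556083094358600 + 783375002581039069264424819497891051200 + 774670835885694190717042321503470039520 + 766157969557279968841030867421014324800 + 757830165540353012657976184079481560400 + 749681454082929861984234504680777457600 + 741706119465026352814189456758641527200 + 733898686628552391205619041424340037440 + 726253908642838303797227176409503162050 + 718766754945489455304472257065075294400 = 359553024620966925518018240656745677092407, so H_97 = 359553024620966925518018240656745677092407/69720375229712477164533808935312303556800 (already in lowest terms) ≈ 5.15707. (The PNT-adjacent estimate ln(97) + γ ≈ 5.15193 matches within O(1/n).)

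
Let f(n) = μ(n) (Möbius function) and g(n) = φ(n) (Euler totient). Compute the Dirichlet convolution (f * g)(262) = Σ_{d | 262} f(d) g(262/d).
(μ * φ)(262) = 0

Divisors of 262: [1, 2, 131, 262]. For each d | 262:
  d = 1: μ(1) · φ(262/1) = 1 · 130 = 130
  d = 2: μ(2) · φ(262/2) = -1 · 130 = -130
  d = 131: μ(131) · φ(262/131) = -1 · 1 = -1
  d = 262: μ(262) · φ(262/262) = 1 · 1 = 1
Summing: (μ * φ)(262) = 130 + -130 + -1 + 1 = 0.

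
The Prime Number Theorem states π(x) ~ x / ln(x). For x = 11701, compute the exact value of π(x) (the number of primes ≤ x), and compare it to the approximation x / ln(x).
π(11701) = 1405;  x/ln(x) ≈ 1249.12;  relative error ≈ 11.09%.

Directly count primes up to 11701: π(11701) = 1405. The PNT approximation gives 11701/ln(11701) ≈ 11701/9.36743 ≈ 1249.12. Relative error (π(x) − x/ln(x)) / π(x) ≈ 11.09%; the approximation is known to undercount slightly (Li(x) is a better estimate).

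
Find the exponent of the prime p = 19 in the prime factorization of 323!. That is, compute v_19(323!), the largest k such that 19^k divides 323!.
v_19(323!) = 17

Legendre's formula: v_p(n!) = Σ_{k ≥ 1} ⌊n / p^k⌋. For p = 19, n = 323, the terms are:
  ⌊323/19^1⌋ = ⌊323/19⌋ = 17
(the next term ⌊323/19^2⌋ = 0, terminating the sum). Summing: v_19(323!) = 17 = 17.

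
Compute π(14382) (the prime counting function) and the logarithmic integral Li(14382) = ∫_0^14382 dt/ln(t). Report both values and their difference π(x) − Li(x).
π(14382) = 1684;  Li(14382) ≈ 1712.22;  π(x) − Li(x) ≈ -28.22.

Direct count of primes ≤ 14382 gives π(14382) = 1684. Numerical evaluation of the logarithmic integral gives Li(14382) ≈ 1712.22. The difference π(x) − Li(x) ≈ -28.22 is typically negative for small/moderate x (Li(x) overestimates), though Littlewood's theorem shows this sign changes infinitely often.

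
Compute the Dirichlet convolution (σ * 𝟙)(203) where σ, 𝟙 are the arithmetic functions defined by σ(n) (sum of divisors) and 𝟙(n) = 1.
(σ * 𝟙)(203) = 279

Divisors of 203: [1, 7, 29, 203]. For each d | 203:
  d = 1: σ(1) · 𝟙(203/1) = 1 · 1 = 1
  d = 7: σ(7) · 𝟙(203/7) = 8 · 1 = 8
  d = 29: σ(29) · 𝟙(203/29) = 30 · 1 = 30
  d = 203: σ(203) · 𝟙(203/203) = 240 · 1 = 240
Summing: (σ * 𝟙)(203) = 1 + 8 + 30 + 240 = 279.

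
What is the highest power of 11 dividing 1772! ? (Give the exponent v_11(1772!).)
v_11(1772!) = 176

Legendre's formula: v_p(n!) = Σ_{k ≥ 1} ⌊n / p^k⌋. For p = 11, n = 1772, the terms are:
  ⌊1772/11^1⌋ = ⌊1772/11⌋ = 161
  ⌊1772/11^2⌋ = ⌊1772/121⌋ = 14
  ⌊1772/11^3⌋ = ⌊1772/1331⌋ = 1
(the next term ⌊1772/11^4⌋ = 0, terminating the sum). Summing: v_11(1772!) = 161 + 14 + 1 = 176.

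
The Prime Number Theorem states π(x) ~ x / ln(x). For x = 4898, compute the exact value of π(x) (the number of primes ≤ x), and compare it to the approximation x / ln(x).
π(4898) = 654;  x/ln(x) ≈ 576.47;  relative error ≈ 11.86%.

Directly count primes up to 4898: π(4898) = 654. The PNT approximation gives 4898/ln(4898) ≈ 4898/8.49658 ≈ 576.47. Relative error (π(x) − x/ln(x)) / π(x) ≈ 11.86%; the approximation is known to undercount slightly (Li(x) is a better estimate).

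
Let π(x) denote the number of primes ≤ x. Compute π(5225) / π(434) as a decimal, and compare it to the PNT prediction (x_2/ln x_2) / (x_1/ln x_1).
π(5225)/π(434) = 693/84 ≈ 8.2500;  PNT prediction ≈ 8.5402.

π(434) = 84 and π(5225) = 693, so π(5225)/π(434) ≈ 8.2500. The PNT-predicted ratio is (5225/ln(5225)) / (434/ln(434)) ≈ 8.5402. The two agree to within a few percent, as expected.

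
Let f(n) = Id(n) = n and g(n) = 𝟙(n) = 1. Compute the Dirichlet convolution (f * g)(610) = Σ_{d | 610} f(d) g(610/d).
(Id * 𝟙)(610) = 1116

Divisors of 610: [1, 2, 5, 10, 61, 122, 305, 610]. For each d | 610:
  d = 1: Id(1) · 𝟙(610/1) = 1 · 1 = 1
  d = 2: Id(2) · 𝟙(610/2) = 2 · 1 = 2
  d = 5: Id(5) · 𝟙(610/5) = 5 · 1 = 5
  d = 10: Id(10) · 𝟙(610/10) = 10 · 1 = 10
  d = 61: Id(61) · 𝟙(610/61) = 61 · 1 = 61
  d = 122: Id(122) · 𝟙(610/122) = 122 · 1 = 122
  d = 305: Id(305) · 𝟙(610/305) = 305 · 1 = 305
  d = 610: Id(610) · 𝟙(610/610) = 610 · 1 = 610
Summing: (Id * 𝟙)(610) = 1 + 2 + 5 + 10 + 61 + 122 + 305 + 610 = 1116.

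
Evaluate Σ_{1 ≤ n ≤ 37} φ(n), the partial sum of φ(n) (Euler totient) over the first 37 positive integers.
Σ_{n ≤ 37} φ(n) = 432

Compute φ(n) for each 1 ≤ n ≤ 37: φ(1) = 1, φ(2) = 1, φ(3) = 2, φ(4) = 2, φ(5) = 4, φ(6) = 2, φ(7) = 6, φ(8) = 4, φ(9) = 6, φ(10) = 4, φ(11) = 10, φ(12) = 4, φ(13) = 12, φ(14) = 6, φ(15) = 8, φ(16) = 8, φ(17) = 16, φ(18) = 6, φ(19) = 18, φ(20) = 8, φ(21) = 12, φ(22) = 10, φ(23) = 22, φ(24) = 8, φ(25) = 20, φ(26) = 12, φ(27) = 18, φ(28) = 12, φ(29) = 28, φ(30) = 8, φ(31) = 30, φ(32) = 16, φ(33) = 20, φ(34) = 16, φ(35) = 24, φ(36) = 12, φ(37) = 36. Summing all 37 values: 432. (Average order: Σ_{n ≤ x} φ(n) ~ (3/π²) x². For x = 37, (3/π²)·37² ≈ 416.13.)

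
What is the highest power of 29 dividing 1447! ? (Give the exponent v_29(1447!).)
v_29(1447!) = 50

Legendre's formula: v_p(n!) = Σ_{k ≥ 1} ⌊n / p^k⌋. For p = 29, n = 1447, the terms are:
  ⌊1447/29^1⌋ = ⌊1447/29⌋ = 49
  ⌊1447/29^2⌋ = ⌊1447/841⌋ = 1
(the next term ⌊1447/29^3⌋ = 0, terminating the sum). Summing: v_29(1447!) = 49 + 1 = 50.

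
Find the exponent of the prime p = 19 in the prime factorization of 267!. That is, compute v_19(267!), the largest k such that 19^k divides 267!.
v_19(267!) = 14

Legendre's formula: v_p(n!) = Σ_{k ≥ 1} ⌊n / p^k⌋. For p = 19, n = 267, the terms are:
  ⌊267/19^1⌋ = ⌊267/19⌋ = 14
(the next term ⌊267/19^2⌋ = 0, terminating the sum). Summing: v_19(267!) = 14 = 14.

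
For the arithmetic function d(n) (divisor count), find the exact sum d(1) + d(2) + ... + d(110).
Σ_{n ≤ 110} d(n) = 538

Compute d(n) for each 1 ≤ n ≤ 110: d(1) = 1, d(2) = 2, d(3) = 2, d(4) = 3, d(5) = 2, d(6) = 4, d(7) = 2, d(8) = 4, d(9) = 3, d(10) = 4, d(11) = 2, d(12) = 6, d(13) = 2, d(14) = 4, d(15) = 4, d(16) = 5, d(17) = 2, d(18) = 6, d(19) = 2, d(20) = 6, d(21) = 4, d(22) = 4, d(23) = 2, d(24) = 8, d(25) = 3, d(26) = 4, d(27) = 4, d(28) = 6, d(29) = 2, d(30) = 8, d(31) = 2, d(32) = 6, d(33) = 4, d(34) = 4, d(35) = 4, d(36) = 9, d(37) = 2, d(38) = 4, d(39) = 4, d(40) = 8, d(41) = 2, d(42) = 8, d(43) = 2, d(44) = 6, d(45) = 6, d(46) = 4, d(47) = 2, d(48) = 10, d(49) = 3, d(50) = 6, d(51) = 4, d(52) = 6, d(53) = 2, d(54) = 8, d(55) = 4, d(56) = 8, d(57) = 4, d(58) = 4, d(59) = 2, d(60) = 12, d(61) = 2, d(62) = 4, d(63) = 6, d(64) = 7, d(65) = 4, d(66) = 8, d(67) = 2, d(68) = 6, d(69) = 4, d(70) = 8, d(71) = 2, d(72) = 12, d(73) = 2, d(74) = 4, d(75) = 6, d(76) = 6, d(77) = 4, d(78) = 8, d(79) = 2, d(80) = 10, d(81) = 5, d(82) = 4, d(83) = 2, d(84) = 12, d(85) = 4, d(86) = 4, d(87) = 4, d(88) = 8, d(89) = 2, d(90) = 12, d(91) = 4, d(92) = 6, d(93) = 4, d(94) = 4, d(95) = 4, d(96) = 12, d(97) = 2, d(98) = 6, d(99) = 6, d(100) = 9, d(101) = 2, d(102) = 8, d(103) = 2, d(104) = 8, d(105) = 8, d(106) = 4, d(107) = 2, d(108) = 12, d(109) = 2, d(110) = 8. Summing all 110 values: 538. (Dirichlet's divisor formula: Σ_{n ≤ x} d(n) = x ln(x) + (2γ − 1) x + O(√x). For x = 110, the asymptotic estimate is ≈ 534.04.)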